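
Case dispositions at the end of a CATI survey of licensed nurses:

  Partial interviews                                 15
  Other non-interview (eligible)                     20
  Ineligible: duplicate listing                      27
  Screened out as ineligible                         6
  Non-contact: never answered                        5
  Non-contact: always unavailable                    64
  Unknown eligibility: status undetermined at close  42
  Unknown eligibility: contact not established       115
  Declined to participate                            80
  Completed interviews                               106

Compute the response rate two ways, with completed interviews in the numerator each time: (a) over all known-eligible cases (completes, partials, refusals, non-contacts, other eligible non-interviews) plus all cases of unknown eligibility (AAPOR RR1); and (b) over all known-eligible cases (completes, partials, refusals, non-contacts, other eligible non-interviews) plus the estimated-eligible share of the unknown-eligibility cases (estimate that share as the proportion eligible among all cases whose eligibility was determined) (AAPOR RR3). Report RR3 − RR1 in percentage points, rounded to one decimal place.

No contact after all attempts = 5 + 64 = 69
Unknown if eligible = 115 + 42 = 157
Not eligible = 6 + 27 = 33
Numerator = 106
Denominator = 106 + 15 + 80 + 69 + 20 + 157 = 447
RR1 = 106 / 447 = 0.2371
Determined eligible = 106 + 15 + 80 + 69 + 20 = 290
e = 290 / (290 + 33) = 290 / 323 = 0.8978
Estimated eligible among unknowns = 0.8978 × 157 = 140.95
Denominator = 290 + 140.95 = 430.95
RR3 = 106 / 430.95 = 0.2460
Difference = 24.60 − 23.71 = 0.89 percentage points

0.9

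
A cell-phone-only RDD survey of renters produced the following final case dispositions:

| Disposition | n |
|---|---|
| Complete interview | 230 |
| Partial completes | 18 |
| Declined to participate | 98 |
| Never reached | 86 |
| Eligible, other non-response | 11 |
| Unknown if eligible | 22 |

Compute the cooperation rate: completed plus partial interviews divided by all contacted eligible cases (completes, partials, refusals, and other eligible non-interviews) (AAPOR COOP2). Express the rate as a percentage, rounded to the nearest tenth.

Top: 230 + 18 = 248
Base: 230 + 18 + 98 + 11 = 357
COOP2 = 248 / 357 = 0.6947

69.5%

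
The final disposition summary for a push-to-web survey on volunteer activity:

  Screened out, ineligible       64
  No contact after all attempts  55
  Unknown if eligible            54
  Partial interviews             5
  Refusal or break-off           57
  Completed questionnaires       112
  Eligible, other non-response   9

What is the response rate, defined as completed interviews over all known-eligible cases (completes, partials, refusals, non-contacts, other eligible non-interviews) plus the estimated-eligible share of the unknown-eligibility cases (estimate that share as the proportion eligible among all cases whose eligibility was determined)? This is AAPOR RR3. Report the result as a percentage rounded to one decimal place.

39.9%

Num = 112
Eligible (known) = 112 + 5 + 57 + 55 + 9 = 238
e = 238 / (238 + 64) = 238 / 302 = 0.7881
e × U = 0.7881 × 54 = 42.56
Denominator = 238 + 42.56 = 280.56
RR3 = 112 / 280.56 = 0.3992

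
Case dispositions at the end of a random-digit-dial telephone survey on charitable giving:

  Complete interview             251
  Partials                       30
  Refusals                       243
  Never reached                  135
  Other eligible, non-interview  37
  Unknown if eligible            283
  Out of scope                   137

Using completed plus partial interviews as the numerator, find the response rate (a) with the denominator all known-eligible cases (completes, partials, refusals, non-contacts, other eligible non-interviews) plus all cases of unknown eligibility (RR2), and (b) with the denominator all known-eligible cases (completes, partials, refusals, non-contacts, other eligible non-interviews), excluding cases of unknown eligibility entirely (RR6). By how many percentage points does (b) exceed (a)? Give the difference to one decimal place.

Numerator → 251 + 30 = 281
Base → 251 + 30 + 243 + 135 + 37 + 283 = 979
RR2 = 281 / 979 = 0.2870
Base → 251 + 30 + 243 + 135 + 37 = 696
RR6 = 281 / 696 = 0.4037
Difference = 40.37 − 28.70 = 11.67 percentage points

11.7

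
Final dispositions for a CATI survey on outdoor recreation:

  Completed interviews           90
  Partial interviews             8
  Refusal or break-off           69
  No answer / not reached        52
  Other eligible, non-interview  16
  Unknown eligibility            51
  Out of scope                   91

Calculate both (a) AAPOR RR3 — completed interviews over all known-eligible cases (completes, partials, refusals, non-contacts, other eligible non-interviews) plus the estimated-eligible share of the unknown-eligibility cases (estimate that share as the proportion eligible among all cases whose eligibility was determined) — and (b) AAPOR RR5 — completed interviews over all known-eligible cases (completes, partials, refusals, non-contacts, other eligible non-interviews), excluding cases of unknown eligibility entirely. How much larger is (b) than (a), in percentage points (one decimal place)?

Numerator: 90
Determined eligible: 90 + 8 + 69 + 52 + 16 = 235
e = 235 / (235 + 91) = 235 / 326 = 0.7209
Estimated eligible among unknowns: 0.7209 × 51 = 36.77
Denom: 235 + 36.77 = 271.77
RR3 = 90 / 271.77 = 0.3312
Denom: 90 + 8 + 69 + 52 + 16 = 235
RR5 = 90 / 235 = 0.3830
Difference = 38.30 − 33.12 = 5.18 percentage points

5.2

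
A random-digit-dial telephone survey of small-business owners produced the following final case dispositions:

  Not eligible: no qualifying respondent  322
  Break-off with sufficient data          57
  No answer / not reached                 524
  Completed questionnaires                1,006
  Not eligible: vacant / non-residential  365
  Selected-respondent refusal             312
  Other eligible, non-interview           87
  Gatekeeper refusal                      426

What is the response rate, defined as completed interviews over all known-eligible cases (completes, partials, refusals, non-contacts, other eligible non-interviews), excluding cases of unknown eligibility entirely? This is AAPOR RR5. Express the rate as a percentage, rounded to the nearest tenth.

Refused = 426 + 312 = 738
Out of scope = 322 + 365 = 687
Top → 1006
Denom → 1006 + 57 + 738 + 524 + 87 = 2412
RR5 = 1006 / 2412 = 0.4171

41.7%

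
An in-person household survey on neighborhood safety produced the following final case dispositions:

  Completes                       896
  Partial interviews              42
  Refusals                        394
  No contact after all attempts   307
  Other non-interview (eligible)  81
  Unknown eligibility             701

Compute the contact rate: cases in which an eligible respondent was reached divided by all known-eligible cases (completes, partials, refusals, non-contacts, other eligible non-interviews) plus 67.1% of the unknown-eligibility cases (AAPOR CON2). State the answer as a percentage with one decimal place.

Numerator = 896 + 42 + 394 + 81 = 1413
Known eligible = 896 + 42 + 394 + 307 + 81 = 1720
Eligible share of unknowns = 0.6710 × 701 = 470.37
Base = 1720 + 470.37 = 2190.37
CON2 = 1413 / 2190.37 = 0.6451

64.5%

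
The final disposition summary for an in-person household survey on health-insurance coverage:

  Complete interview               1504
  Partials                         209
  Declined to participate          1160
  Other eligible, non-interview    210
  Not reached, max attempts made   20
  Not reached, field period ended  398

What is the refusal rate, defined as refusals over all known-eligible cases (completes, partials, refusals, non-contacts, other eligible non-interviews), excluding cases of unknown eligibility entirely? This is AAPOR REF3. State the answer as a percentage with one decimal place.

No answer / not reached = 398 + 20 = 418
Num = 1160
Base = 1504 + 209 + 1160 + 418 + 210 = 3501
REF3 = 1160 / 3501 = 0.3313

33.1%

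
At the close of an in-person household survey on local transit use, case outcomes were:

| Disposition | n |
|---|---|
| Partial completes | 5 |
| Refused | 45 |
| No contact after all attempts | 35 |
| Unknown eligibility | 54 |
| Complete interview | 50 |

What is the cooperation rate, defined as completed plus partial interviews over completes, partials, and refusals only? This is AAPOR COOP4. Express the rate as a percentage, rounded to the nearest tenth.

Top = 50 + 5 = 55
Denom = 50 + 5 + 45 = 100
COOP4 = 55 / 100 = 0.5500

55.0%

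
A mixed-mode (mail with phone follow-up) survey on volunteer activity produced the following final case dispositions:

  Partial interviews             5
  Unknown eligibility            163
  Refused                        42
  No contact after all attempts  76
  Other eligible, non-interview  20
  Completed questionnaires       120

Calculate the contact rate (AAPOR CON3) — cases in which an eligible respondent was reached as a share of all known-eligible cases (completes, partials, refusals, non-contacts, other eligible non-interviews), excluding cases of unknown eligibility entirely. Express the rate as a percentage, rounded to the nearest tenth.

71.1%

Numerator: 120 + 5 + 42 + 20 = 187
Denom: 120 + 5 + 42 + 76 + 20 = 263
CON3 = 187 / 263 = 0.7110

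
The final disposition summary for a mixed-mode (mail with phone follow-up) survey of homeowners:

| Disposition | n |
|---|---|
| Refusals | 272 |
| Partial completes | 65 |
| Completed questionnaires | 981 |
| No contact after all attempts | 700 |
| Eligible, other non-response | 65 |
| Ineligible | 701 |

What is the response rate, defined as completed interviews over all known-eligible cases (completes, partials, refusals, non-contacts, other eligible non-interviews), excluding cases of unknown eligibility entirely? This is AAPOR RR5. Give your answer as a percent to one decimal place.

47.1%

Numerator: 981
Base: 981 + 65 + 272 + 700 + 65 = 2083
RR5 = 981 / 2083 = 0.4710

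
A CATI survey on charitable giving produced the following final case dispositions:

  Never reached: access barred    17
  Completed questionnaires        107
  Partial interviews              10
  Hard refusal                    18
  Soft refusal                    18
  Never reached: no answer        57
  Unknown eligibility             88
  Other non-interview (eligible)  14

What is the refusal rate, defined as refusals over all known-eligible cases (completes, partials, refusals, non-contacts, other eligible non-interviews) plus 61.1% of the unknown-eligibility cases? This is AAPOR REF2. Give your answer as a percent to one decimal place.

Refused = 18 + 18 = 36
No answer / not reached = 57 + 17 = 74
Numerator → 36
Determined eligible → 107 + 10 + 36 + 74 + 14 = 241
e × U → 0.6110 × 88 = 53.77
Denominator → 241 + 53.77 = 294.77
REF2 = 36 / 294.77 = 0.1221

12.2%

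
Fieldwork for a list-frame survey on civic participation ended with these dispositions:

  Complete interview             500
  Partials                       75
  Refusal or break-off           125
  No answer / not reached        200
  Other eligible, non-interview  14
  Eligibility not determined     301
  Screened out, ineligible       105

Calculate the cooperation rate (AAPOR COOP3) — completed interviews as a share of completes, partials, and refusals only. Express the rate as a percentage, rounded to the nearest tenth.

71.4%

Top: 500
Denom: 500 + 75 + 125 = 700
COOP3 = 500 / 700 = 0.7143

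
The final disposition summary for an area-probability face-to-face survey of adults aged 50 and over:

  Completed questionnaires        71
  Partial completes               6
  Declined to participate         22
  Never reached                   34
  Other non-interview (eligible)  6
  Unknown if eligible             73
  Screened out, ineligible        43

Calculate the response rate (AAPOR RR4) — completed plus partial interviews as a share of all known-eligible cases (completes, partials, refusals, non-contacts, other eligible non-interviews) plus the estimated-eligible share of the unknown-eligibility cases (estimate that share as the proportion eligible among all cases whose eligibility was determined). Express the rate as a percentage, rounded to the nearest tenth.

Num: 71 + 6 = 77
Eligible (known): 71 + 6 + 22 + 34 + 6 = 139
e = 139 / (139 + 43) = 139 / 182 = 0.7637
Estimated eligible among unknowns: 0.7637 × 73 = 55.75
Denominator: 139 + 55.75 = 194.75
RR4 = 77 / 194.75 = 0.3954

39.5%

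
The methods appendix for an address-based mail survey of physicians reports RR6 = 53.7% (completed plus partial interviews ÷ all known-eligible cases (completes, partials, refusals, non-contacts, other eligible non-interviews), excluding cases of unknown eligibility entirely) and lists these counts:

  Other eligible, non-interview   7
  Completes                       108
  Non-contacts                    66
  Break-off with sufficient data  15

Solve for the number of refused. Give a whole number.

33

Top = 108 + 15 = 123
RR6 = 123 / D = 0.537
D = 123 / 0.537 = 229.1
Remaining denominator categories sum to 196
refused = 229.1 − 196 ≈ 33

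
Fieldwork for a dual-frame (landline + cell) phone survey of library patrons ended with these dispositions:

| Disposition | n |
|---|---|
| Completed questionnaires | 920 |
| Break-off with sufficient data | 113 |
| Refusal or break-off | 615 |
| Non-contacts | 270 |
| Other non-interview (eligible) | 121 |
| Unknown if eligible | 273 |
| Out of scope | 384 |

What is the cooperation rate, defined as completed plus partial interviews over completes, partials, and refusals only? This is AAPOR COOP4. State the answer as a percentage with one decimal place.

Num = 920 + 113 = 1033
Base = 920 + 113 + 615 = 1648
COOP4 = 1033 / 1648 = 0.6268

62.7%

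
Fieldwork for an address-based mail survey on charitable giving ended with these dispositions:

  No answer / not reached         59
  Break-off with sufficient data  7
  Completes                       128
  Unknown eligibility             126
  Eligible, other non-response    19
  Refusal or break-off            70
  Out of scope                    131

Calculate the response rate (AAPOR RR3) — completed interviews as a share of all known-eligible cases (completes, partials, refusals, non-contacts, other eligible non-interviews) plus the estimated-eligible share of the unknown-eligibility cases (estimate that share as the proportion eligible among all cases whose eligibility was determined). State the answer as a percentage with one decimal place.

Top = 128
Eligible (known) = 128 + 7 + 70 + 59 + 19 = 283
e = 283 / (283 + 131) = 283 / 414 = 0.6836
Eligible share of unknowns = 0.6836 × 126 = 86.13
Base = 283 + 86.13 = 369.13
RR3 = 128 / 369.13 = 0.3468

34.7%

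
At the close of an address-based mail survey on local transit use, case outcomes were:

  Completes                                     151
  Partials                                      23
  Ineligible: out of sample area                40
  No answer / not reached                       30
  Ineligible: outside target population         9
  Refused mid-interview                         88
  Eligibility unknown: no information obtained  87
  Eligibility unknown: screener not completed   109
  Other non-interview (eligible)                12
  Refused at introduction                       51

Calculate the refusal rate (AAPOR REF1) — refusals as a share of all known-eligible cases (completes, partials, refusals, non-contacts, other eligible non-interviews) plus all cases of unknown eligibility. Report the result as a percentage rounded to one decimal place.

Refusals = 51 + 88 = 139
Undetermined eligibility = 109 + 87 = 196
Not eligible = 9 + 40 = 49
Num → 139
Base → 151 + 23 + 139 + 30 + 12 + 196 = 551
REF1 = 139 / 551 = 0.2523

25.2%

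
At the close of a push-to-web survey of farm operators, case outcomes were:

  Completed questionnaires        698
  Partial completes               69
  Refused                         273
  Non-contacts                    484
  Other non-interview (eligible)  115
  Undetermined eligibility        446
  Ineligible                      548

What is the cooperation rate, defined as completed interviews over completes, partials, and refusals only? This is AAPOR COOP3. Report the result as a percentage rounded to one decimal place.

Numerator = 698
Base = 698 + 69 + 273 = 1040
COOP3 = 698 / 1040 = 0.6712

67.1%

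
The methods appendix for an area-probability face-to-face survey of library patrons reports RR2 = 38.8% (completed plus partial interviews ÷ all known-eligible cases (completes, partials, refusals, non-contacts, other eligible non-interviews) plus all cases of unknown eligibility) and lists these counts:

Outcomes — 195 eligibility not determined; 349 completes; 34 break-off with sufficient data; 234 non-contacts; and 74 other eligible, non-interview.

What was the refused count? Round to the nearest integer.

Top: 349 + 34 = 383
RR2 = 383 / D = 0.388
D = 383 / 0.388 = 987.1
Rest of base = 886
refused = 987.1 − 886 ≈ 101

101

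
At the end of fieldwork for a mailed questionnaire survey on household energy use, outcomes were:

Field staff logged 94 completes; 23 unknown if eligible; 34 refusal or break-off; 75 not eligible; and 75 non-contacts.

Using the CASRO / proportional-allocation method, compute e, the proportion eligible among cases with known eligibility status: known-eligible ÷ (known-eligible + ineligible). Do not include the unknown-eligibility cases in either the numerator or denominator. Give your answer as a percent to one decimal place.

Known eligible = 94 + 34 + 75 = 203
e = 203 / (203 + 75) = 203 / 278 = 0.7302

73.0%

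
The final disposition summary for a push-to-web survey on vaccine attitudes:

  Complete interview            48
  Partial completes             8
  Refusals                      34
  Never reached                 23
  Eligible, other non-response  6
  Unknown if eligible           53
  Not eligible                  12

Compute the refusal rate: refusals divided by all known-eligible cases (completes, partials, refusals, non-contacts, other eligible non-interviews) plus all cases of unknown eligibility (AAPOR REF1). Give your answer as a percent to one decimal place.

Numerator: 34
Base: 48 + 8 + 34 + 23 + 6 + 53 = 172
REF1 = 34 / 172 = 0.1977

19.8%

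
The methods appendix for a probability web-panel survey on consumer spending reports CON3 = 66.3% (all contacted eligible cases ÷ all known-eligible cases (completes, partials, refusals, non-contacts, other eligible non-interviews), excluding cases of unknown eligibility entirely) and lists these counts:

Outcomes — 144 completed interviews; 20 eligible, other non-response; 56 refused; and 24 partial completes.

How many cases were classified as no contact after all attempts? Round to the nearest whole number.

Num = 144 + 24 + 56 + 20 = 244
CON3 = 244 / D = 0.663
D = 244 / 0.663 = 368.0
Rest of base = 244
no contact after all attempts = 368.0 − 244 ≈ 124

124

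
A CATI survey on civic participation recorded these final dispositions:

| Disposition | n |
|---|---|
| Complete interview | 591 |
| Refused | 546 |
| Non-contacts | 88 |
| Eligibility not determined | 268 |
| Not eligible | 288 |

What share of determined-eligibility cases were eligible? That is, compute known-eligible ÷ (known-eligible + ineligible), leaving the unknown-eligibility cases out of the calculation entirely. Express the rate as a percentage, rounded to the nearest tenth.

81.0%

Determined eligible = 591 + 546 + 88 = 1225
e = 1225 / (1225 + 288) = 1225 / 1513 = 0.8096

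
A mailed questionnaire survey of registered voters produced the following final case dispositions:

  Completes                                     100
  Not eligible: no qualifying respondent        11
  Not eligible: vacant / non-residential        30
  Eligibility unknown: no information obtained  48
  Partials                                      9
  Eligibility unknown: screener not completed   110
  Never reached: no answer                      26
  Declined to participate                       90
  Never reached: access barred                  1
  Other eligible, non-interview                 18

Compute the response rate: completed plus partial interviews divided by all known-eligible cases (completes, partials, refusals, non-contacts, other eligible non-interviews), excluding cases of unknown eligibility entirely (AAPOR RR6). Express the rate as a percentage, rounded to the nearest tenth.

44.7%

No answer / not reached = 26 + 1 = 27
Unknown if eligible = 110 + 48 = 158
Screened out, ineligible = 11 + 30 = 41
Num = 100 + 9 = 109
Denominator = 100 + 9 + 90 + 27 + 18 = 244
RR6 = 109 / 244 = 0.4467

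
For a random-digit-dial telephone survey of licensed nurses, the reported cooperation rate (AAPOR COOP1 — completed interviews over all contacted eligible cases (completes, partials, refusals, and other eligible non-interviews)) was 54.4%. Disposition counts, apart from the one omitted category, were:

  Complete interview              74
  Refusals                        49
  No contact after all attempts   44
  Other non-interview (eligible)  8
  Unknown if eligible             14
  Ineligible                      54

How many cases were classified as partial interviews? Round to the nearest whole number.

5

COOP1 = 74 / D = 0.544
D = 74 / 0.544 = 136.0
Rest of base = 131
partial interviews = 136.0 − 131 ≈ 5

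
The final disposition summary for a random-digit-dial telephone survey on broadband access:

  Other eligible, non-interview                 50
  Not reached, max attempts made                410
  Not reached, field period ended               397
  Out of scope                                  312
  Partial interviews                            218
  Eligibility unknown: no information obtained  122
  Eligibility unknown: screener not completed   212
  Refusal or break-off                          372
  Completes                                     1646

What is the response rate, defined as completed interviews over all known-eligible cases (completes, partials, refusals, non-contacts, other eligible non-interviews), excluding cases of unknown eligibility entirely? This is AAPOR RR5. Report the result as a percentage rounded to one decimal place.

Never reached = 397 + 410 = 807
Eligibility not determined = 212 + 122 = 334
Numerator: 1646
Base: 1646 + 218 + 372 + 807 + 50 = 3093
RR5 = 1646 / 3093 = 0.5322

53.2%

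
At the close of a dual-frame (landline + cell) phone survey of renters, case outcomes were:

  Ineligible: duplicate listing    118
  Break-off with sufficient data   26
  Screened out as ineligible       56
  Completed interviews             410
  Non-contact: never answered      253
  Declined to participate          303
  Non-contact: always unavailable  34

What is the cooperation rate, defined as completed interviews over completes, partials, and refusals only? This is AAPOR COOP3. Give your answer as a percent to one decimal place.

55.5%

No answer / not reached = 253 + 34 = 287
Screened out, ineligible = 56 + 118 = 174
Top: 410
Denom: 410 + 26 + 303 = 739
COOP3 = 410 / 739 = 0.5548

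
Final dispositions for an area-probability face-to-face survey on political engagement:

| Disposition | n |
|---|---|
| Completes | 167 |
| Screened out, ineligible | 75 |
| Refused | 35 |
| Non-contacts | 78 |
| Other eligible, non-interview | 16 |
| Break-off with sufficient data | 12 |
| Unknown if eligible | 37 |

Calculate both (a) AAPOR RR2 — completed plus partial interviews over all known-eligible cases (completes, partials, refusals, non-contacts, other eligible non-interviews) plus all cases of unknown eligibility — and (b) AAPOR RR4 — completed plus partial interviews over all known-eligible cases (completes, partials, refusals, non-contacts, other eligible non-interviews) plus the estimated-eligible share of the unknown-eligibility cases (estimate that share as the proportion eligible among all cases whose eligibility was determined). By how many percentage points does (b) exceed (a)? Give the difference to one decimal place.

Numerator = 167 + 12 = 179
Denom = 167 + 12 + 35 + 78 + 16 + 37 = 345
RR2 = 179 / 345 = 0.5188
Known eligible = 167 + 12 + 35 + 78 + 16 = 308
e = 308 / (308 + 75) = 308 / 383 = 0.8042
e × U = 0.8042 × 37 = 29.76
Denom = 308 + 29.76 = 337.76
RR4 = 179 / 337.76 = 0.5300
Difference = 53.00 − 51.88 = 1.12 percentage points

1.1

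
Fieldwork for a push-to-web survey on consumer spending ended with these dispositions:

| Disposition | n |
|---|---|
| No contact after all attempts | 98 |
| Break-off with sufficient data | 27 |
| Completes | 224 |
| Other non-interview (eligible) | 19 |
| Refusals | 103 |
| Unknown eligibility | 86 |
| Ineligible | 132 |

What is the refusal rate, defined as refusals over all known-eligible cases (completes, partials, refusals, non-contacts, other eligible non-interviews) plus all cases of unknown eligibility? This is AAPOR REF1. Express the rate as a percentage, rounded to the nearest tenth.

18.5%

Num: 103
Denominator: 224 + 27 + 103 + 98 + 19 + 86 = 557
REF1 = 103 / 557 = 0.1849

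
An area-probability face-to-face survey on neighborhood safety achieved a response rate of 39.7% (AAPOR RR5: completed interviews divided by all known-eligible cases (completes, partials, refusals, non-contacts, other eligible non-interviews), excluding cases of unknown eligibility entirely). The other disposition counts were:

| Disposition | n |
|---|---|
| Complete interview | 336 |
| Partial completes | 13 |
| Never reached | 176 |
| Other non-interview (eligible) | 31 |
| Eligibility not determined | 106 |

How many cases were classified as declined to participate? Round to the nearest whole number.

290

RR5 = 336 / D = 0.397
D = 336 / 0.397 = 846.3
Remaining denominator categories sum to 556
declined to participate = 846.3 − 556 ≈ 290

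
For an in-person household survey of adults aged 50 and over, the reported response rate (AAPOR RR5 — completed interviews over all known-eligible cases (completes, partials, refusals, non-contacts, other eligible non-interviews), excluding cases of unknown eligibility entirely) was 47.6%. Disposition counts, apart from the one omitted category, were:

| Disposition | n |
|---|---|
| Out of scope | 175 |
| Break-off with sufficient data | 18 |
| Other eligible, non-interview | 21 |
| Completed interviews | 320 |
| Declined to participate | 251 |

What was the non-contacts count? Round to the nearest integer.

RR5 = 320 / D = 0.476
D = 320 / 0.476 = 672.3
Remaining denominator categories sum to 610
non-contacts = 672.3 − 610 ≈ 62

62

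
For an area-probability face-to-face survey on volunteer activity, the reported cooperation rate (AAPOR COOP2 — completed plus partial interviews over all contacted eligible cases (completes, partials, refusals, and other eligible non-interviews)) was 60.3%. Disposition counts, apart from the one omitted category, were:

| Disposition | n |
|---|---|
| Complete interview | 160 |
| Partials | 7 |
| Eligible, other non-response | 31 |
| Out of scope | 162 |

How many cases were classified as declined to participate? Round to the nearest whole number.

Top = 160 + 7 = 167
COOP2 = 167 / D = 0.603
D = 167 / 0.603 = 276.9
Remaining denominator categories sum to 198
declined to participate = 276.9 − 198 ≈ 79

79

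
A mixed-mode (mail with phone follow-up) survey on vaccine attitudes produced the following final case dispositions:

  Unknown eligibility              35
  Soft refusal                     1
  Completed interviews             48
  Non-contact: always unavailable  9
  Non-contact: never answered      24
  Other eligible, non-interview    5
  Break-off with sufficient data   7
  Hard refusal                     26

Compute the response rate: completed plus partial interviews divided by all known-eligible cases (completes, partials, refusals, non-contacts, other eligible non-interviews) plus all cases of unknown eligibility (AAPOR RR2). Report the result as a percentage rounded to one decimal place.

35.5%

Declined to participate = 26 + 1 = 27
No answer / not reached = 24 + 9 = 33
Top → 48 + 7 = 55
Denom → 48 + 7 + 27 + 33 + 5 + 35 = 155
RR2 = 55 / 155 = 0.3548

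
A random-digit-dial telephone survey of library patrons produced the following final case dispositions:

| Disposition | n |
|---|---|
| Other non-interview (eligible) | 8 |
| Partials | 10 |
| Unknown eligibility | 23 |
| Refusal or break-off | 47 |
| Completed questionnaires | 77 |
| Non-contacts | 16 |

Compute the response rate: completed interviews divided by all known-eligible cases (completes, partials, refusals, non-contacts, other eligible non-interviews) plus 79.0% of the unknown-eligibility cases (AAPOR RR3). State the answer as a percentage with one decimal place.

Numerator → 77
Determined eligible → 77 + 10 + 47 + 16 + 8 = 158
e × U → 0.7900 × 23 = 18.17
Denom → 158 + 18.17 = 176.17
RR3 = 77 / 176.17 = 0.4371

43.7%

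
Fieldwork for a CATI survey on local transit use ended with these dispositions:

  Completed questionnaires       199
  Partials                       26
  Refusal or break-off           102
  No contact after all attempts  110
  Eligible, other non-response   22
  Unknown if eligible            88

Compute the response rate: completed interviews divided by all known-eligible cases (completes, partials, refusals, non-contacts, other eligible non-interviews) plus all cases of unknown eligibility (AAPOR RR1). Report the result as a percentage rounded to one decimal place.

Numerator = 199
Denominator = 199 + 26 + 102 + 110 + 22 + 88 = 547
RR1 = 199 / 547 = 0.3638

36.4%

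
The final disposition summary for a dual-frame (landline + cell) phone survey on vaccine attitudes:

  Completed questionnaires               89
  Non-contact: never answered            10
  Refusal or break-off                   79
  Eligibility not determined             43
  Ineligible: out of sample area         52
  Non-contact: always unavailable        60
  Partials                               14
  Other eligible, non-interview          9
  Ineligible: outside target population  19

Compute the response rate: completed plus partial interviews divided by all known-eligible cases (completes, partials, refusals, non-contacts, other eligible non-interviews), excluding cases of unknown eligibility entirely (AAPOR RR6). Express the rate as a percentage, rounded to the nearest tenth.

39.5%

No contact after all attempts = 10 + 60 = 70
Ineligible = 19 + 52 = 71
Numerator → 89 + 14 = 103
Denom → 89 + 14 + 79 + 70 + 9 = 261
RR6 = 103 / 261 = 0.3946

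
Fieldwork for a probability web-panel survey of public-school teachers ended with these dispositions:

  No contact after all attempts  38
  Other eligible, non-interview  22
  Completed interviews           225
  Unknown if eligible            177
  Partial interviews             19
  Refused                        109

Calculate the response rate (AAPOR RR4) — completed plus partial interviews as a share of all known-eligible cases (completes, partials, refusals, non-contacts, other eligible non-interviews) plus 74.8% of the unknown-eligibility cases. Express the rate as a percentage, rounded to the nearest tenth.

44.7%

Numerator: 225 + 19 = 244
Eligible (known): 225 + 19 + 109 + 38 + 22 = 413
Estimated eligible among unknowns: 0.7480 × 177 = 132.40
Denominator: 413 + 132.40 = 545.40
RR4 = 244 / 545.40 = 0.4474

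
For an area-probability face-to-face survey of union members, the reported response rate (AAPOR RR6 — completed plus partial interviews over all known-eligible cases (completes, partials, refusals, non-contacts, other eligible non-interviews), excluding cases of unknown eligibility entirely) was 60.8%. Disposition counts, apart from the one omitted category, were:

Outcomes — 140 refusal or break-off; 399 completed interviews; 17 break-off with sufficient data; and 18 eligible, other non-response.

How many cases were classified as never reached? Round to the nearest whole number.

110

Top → 399 + 17 = 416
RR6 = 416 / D = 0.608
D = 416 / 0.608 = 684.2
Rest of base = 574
never reached = 684.2 − 574 ≈ 110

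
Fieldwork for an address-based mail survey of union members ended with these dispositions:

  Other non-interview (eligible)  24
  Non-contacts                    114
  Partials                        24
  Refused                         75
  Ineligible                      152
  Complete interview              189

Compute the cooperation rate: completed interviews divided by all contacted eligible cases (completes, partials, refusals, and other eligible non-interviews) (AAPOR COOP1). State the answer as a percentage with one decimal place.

60.6%

Top = 189
Denom = 189 + 24 + 75 + 24 = 312
COOP1 = 189 / 312 = 0.6058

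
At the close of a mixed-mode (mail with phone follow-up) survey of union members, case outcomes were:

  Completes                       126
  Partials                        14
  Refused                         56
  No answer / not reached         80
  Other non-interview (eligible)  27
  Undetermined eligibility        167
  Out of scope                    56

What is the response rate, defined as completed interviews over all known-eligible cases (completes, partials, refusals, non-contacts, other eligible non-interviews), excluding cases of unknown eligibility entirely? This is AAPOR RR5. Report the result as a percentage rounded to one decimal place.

41.6%

Numerator = 126
Base = 126 + 14 + 56 + 80 + 27 = 303
RR5 = 126 / 303 = 0.4158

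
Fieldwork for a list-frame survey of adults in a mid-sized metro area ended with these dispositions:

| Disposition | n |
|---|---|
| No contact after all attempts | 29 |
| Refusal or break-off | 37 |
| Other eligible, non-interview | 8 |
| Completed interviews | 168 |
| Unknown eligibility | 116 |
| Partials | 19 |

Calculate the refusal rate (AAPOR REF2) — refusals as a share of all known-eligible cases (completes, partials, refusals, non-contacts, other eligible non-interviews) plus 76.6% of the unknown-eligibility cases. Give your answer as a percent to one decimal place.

Top: 37
Known eligible: 168 + 19 + 37 + 29 + 8 = 261
e × U: 0.7660 × 116 = 88.86
Base: 261 + 88.86 = 349.86
REF2 = 37 / 349.86 = 0.1058

10.6%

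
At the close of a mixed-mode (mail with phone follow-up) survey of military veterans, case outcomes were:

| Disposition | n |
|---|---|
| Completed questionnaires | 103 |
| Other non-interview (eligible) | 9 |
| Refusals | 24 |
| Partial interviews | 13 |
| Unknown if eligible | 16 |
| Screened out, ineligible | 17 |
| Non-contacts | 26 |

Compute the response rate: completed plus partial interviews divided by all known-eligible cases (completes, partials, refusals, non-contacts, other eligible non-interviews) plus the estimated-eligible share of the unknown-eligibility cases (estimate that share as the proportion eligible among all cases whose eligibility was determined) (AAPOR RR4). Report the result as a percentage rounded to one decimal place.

Top: 103 + 13 = 116
Known eligible: 103 + 13 + 24 + 26 + 9 = 175
e = 175 / (175 + 17) = 175 / 192 = 0.9115
Estimated eligible among unknowns: 0.9115 × 16 = 14.58
Base: 175 + 14.58 = 189.58
RR4 = 116 / 189.58 = 0.6119

61.2%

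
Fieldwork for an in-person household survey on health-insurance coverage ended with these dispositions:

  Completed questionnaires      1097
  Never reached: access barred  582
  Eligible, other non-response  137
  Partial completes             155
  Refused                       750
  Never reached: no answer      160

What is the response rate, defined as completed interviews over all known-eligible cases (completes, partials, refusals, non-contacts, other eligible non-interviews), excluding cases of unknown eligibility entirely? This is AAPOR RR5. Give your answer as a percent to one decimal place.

Non-contacts = 160 + 582 = 742
Top → 1097
Denominator → 1097 + 155 + 750 + 742 + 137 = 2881
RR5 = 1097 / 2881 = 0.3808

38.1%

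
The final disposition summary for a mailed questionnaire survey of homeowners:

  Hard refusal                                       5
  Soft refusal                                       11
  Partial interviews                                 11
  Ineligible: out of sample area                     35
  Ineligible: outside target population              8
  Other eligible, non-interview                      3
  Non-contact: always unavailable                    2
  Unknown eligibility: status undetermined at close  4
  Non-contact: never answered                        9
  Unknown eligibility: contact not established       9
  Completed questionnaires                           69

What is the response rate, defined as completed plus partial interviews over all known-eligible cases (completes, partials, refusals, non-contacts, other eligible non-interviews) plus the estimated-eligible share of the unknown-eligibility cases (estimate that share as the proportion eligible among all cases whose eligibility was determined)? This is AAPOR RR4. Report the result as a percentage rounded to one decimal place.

67.0%

Declined to participate = 5 + 11 = 16
Never reached = 9 + 2 = 11
Unknown if eligible = 9 + 4 = 13
Not eligible = 8 + 35 = 43
Numerator = 69 + 11 = 80
Eligible (known) = 69 + 11 + 16 + 11 + 3 = 110
e = 110 / (110 + 43) = 110 / 153 = 0.7190
Eligible share of unknowns = 0.7190 × 13 = 9.35
Denominator = 110 + 9.35 = 119.35
RR4 = 80 / 119.35 = 0.6703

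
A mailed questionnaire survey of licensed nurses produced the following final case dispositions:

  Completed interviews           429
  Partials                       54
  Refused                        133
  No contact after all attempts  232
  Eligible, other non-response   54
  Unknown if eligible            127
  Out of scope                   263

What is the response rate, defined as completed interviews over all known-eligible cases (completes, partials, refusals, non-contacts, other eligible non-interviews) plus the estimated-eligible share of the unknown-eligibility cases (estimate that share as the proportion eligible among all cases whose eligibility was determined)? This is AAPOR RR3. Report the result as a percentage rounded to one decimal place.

42.9%

Top = 429
Known eligible = 429 + 54 + 133 + 232 + 54 = 902
e = 902 / (902 + 263) = 902 / 1165 = 0.7742
Estimated eligible among unknowns = 0.7742 × 127 = 98.32
Denom = 902 + 98.32 = 1000.32
RR3 = 429 / 1000.32 = 0.4289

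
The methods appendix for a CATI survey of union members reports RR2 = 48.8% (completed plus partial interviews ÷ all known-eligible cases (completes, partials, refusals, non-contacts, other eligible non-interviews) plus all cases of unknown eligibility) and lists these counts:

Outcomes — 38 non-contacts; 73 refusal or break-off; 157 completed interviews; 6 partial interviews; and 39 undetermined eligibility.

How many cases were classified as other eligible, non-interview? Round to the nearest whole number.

Numerator = 157 + 6 = 163
RR2 = 163 / D = 0.488
D = 163 / 0.488 = 334.0
Rest of base = 313
other eligible, non-interview = 334.0 − 313 ≈ 21

21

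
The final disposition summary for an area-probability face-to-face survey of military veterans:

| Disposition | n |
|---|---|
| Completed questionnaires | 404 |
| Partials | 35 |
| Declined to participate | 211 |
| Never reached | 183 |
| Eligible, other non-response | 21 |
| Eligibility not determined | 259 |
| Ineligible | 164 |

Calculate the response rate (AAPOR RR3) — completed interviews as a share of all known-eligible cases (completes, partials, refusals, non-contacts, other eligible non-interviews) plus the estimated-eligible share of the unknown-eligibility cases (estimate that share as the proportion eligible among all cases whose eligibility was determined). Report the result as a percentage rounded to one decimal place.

Top → 404
Eligible (known) → 404 + 35 + 211 + 183 + 21 = 854
e = 854 / (854 + 164) = 854 / 1018 = 0.8389
Eligible share of unknowns → 0.8389 × 259 = 217.28
Base → 854 + 217.28 = 1071.28
RR3 = 404 / 1071.28 = 0.3771

37.7%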